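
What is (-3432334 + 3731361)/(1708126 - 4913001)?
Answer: -299027/3204875 ≈ -0.093304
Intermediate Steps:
(-3432334 + 3731361)/(1708126 - 4913001) = 299027/(-3204875) = 299027*(-1/3204875) = -299027/3204875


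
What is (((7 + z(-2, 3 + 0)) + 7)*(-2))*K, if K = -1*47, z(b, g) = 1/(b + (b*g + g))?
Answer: 6486/5 ≈ 1297.2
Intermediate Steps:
z(b, g) = 1/(b + g + b*g) (z(b, g) = 1/(b + (g + b*g)) = 1/(b + g + b*g))
K = -47
(((7 + z(-2, 3 + 0)) + 7)*(-2))*K = (((7 + 1/(-2 + (3 + 0) - 2*(3 + 0))) + 7)*(-2))*(-47) = (((7 + 1/(-2 + 3 - 2*3)) + 7)*(-2))*(-47) = (((7 + 1/(-2 + 3 - 6)) + 7)*(-2))*(-47) = (((7 + 1/(-5)) + 7)*(-2))*(-47) = (((7 - ⅕) + 7)*(-2))*(-47) = ((34/5 + 7)*(-2))*(-47) = ((69/5)*(-2))*(-47) = -138/5*(-47) = 6486/5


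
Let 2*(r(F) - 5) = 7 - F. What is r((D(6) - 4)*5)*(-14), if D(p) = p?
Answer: -49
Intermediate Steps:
r(F) = 17/2 - F/2 (r(F) = 5 + (7 - F)/2 = 5 + (7/2 - F/2) = 17/2 - F/2)
r((D(6) - 4)*5)*(-14) = (17/2 - (6 - 4)*5/2)*(-14) = (17/2 - 5)*(-14) = (7/2)*(-14) = -49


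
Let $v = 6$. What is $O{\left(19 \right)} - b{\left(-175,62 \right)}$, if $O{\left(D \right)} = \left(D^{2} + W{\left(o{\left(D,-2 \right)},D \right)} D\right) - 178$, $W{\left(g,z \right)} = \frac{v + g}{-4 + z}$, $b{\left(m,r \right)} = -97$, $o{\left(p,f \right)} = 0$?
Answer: $\frac{1438}{5} \approx 287.6$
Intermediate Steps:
$W{\left(g,z \right)} = \frac{6 + g}{-4 + z}$
$O{\left(D \right)} = -178 + D^{2} + \frac{6 D}{-4 + D}$ ($O{\left(D \right)} = \left(D^{2} + \frac{6 + 0}{-4 + D} D\right) - 178 = \left(D^{2} + \frac{1}{-4 + D} 6 D\right) - 178 = \left(D^{2} + \frac{6}{-4 + D} D\right) - 178 = \left(D^{2} + \frac{6 D}{-4 + D}\right) - 178 = -178 + D^{2} + \frac{6 D}{-4 + D}$)
$O{\left(19 \right)} - b{\left(-175,62 \right)} = \frac{6 \cdot 19 + \left(-178 + 19^{2}\right) \left(-4 + 19\right)}{-4 + 19} - -97 = \frac{114 + \left(-178 + 361\right) 15}{15} + 97 = \frac{114 + 183 \cdot 15}{15} + 97 = \frac{114 + 2745}{15} + 97 = \frac{1}{15} \cdot 2859 + 97 = \frac{953}{5} + 97 = \frac{1438}{5}$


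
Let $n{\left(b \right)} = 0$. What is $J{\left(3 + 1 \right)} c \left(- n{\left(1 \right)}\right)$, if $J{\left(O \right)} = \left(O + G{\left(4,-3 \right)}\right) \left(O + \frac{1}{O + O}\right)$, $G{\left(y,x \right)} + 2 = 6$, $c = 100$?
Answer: $0$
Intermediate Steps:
$G{\left(y,x \right)} = 4$ ($G{\left(y,x \right)} = -2 + 6 = 4$)
$J{\left(O \right)} = \left(4 + O\right) \left(O + \frac{1}{2 O}\right)$ ($J{\left(O \right)} = \left(O + 4\right) \left(O + \frac{1}{O + O}\right) = \left(4 + O\right) \left(O + \frac{1}{2 O}\right)$)
$J{\left(3 + 1 \right)} c \left(- n{\left(1 \right)}\right) = \left(\frac{1}{2} + \left(3 + 1\right)^{2} + \frac{2}{3 + 1} + 4 \left(3 + 1\right)\right) 100 \left(\left(-1\right) 0\right) = \left(\frac{1}{2} + 4^{2} + \frac{2}{4} + 4 \cdot 4\right) 100 \cdot 0 = \left(\frac{1}{2} + 16 + 2 \cdot \frac{1}{4} + 16\right) 100 \cdot 0 = \left(\frac{1}{2} + 16 + \frac{1}{2} + 16\right) 100 \cdot 0 = 33 \cdot 100 \cdot 0 = 3300 \cdot 0 = 0$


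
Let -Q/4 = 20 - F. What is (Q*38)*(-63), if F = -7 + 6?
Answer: 201096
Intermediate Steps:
F = -1
Q = -84 (Q = -4*(20 - 1*(-1)) = -4*(20 + 1) = -4*21 = -84)
(Q*38)*(-63) = -84*38*(-63) = -3192*(-63) = 201096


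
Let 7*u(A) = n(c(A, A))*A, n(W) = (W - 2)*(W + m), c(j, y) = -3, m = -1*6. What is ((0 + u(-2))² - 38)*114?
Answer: 711132/49 ≈ 14513.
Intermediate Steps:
m = -6
n(W) = (-6 + W)*(-2 + W) (n(W) = (W - 2)*(W - 6) = (-2 + W)*(-6 + W) = (-6 + W)*(-2 + W))
u(A) = 45*A/7 (u(A) = ((12 + (-3)² - 8*(-3))*A)/7 = ((12 + 9 + 24)*A)/7 = (45*A)/7 = 45*A/7)
((0 + u(-2))² - 38)*114 = ((0 + (45/7)*(-2))² - 38)*114 = ((0 - 90/7)² - 38)*114 = ((-90/7)² - 38)*114 = (8100/49 - 38)*114 = (6238/49)*114 = 711132/49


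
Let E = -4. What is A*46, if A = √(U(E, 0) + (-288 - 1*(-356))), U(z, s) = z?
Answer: 368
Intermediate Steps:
A = 8 (A = √(-4 + (-288 - 1*(-356))) = √(-4 + (-288 + 356)) = √(-4 + 68) = √64 = 8)
A*46 = 8*46 = 368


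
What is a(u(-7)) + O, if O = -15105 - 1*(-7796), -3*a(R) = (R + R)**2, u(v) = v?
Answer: -22123/3 ≈ -7374.3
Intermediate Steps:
a(R) = -4*R**2/3 (a(R) = -(R + R)**2/3 = -4*R**2/3)
O = -7309 (O = -15105 + 7796 = -7309)
a(u(-7)) + O = -4/3*(-7)**2 - 7309 = -4/3*49 - 7309 = -196/3 - 7309 = -22123/3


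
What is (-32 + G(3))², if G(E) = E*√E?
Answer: 1051 - 192*√3 ≈ 718.45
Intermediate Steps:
G(E) = E^(3/2)
(-32 + G(3))² = (-32 + 3^(3/2))² = (-32 + 3*√3)²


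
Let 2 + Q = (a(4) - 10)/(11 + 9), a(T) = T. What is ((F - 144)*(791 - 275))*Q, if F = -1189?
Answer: 7910022/5 ≈ 1.5820e+6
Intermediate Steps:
Q = -23/10 (Q = -2 + (4 - 10)/(11 + 9) = -2 - 6/20 = -2 - 6*1/20 = -2 - 3/10 = -23/10 ≈ -2.3000)
((F - 144)*(791 - 275))*Q = ((-1189 - 144)*(791 - 275))*(-23/10) = -1333*516*(-23/10) = -687828*(-23/10) = 7910022/5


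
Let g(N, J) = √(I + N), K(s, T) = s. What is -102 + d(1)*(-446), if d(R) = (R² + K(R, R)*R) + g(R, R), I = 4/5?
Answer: -994 - 1338*√5/5 ≈ -1592.4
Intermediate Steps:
I = ⅘ (I = 4*(⅕) = ⅘ ≈ 0.80000)
g(N, J) = √(⅘ + N)
d(R) = 2*R² + √(20 + 25*R)/5 (d(R) = (R² + R*R) + √(20 + 25*R)/5 = (R² + R²) + √(20 + 25*R)/5 = 2*R² + √(20 + 25*R)/5)
-102 + d(1)*(-446) = -102 + (2*1² + √(20 + 25*1)/5)*(-446) = -102 + (2*1 + √(20 + 25)/5)*(-446) = -102 + (2 + √45/5)*(-446) = -102 + (2 + (3*√5)/5)*(-446) = -102 + (2 + 3*√5/5)*(-446) = -102 + (-892 - 1338*√5/5) = -994 - 1338*√5/5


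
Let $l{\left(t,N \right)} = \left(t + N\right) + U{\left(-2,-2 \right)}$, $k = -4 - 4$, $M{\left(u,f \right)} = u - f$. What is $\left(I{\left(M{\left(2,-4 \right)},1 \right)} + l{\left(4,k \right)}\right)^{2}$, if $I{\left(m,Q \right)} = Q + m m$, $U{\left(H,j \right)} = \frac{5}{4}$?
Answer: $\frac{18769}{16} \approx 1173.1$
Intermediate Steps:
$U{\left(H,j \right)} = \frac{5}{4}$ ($U{\left(H,j \right)} = 5 \cdot \frac{1}{4} = \frac{5}{4}$)
$I{\left(m,Q \right)} = Q + m^{2}$
$k = -8$
$l{\left(t,N \right)} = \frac{5}{4} + N + t$ ($l{\left(t,N \right)} = \left(t + N\right) + \frac{5}{4} = \left(N + t\right) + \frac{5}{4} = \frac{5}{4} + N + t$)
$\left(I{\left(M{\left(2,-4 \right)},1 \right)} + l{\left(4,k \right)}\right)^{2} = \left(\left(1 + \left(2 - -4\right)^{2}\right) + \left(\frac{5}{4} - 8 + 4\right)\right)^{2} = \left(\left(1 + \left(2 + 4\right)^{2}\right) - \frac{11}{4}\right)^{2} = \left(\left(1 + 6^{2}\right) - \frac{11}{4}\right)^{2} = \left(\left(1 + 36\right) - \frac{11}{4}\right)^{2} = \left(37 - \frac{11}{4}\right)^{2} = \left(\frac{137}{4}\right)^{2} = \frac{18769}{16}$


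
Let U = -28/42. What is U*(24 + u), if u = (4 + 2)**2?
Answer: -40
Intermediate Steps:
U = -2/3 (U = -28*1/42 = -2/3 ≈ -0.66667)
u = 36 (u = 6**2 = 36)
U*(24 + u) = -2*(24 + 36)/3 = -2/3*60 = -40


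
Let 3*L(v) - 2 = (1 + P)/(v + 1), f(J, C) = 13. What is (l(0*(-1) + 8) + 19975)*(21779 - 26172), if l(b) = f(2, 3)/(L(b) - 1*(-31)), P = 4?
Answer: -75466692443/860 ≈ -8.7752e+7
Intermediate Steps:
L(v) = 2/3 + 5/(3*(1 + v)) (L(v) = 2/3 + ((1 + 4)/(v + 1))/3 = 2/3 + (5/(1 + v))/3 = 2/3 + 5/(3*(1 + v)))
l(b) = 13/(31 + (7 + 2*b)/(3*(1 + b))) (l(b) = 13/((7 + 2*b)/(3*(1 + b)) - 1*(-31)) = 13/((7 + 2*b)/(3*(1 + b)) + 31) = 13/(31 + (7 + 2*b)/(3*(1 + b))))
(l(0*(-1) + 8) + 19975)*(21779 - 26172) = (39*(1 + (0*(-1) + 8))/(5*(20 + 19*(0*(-1) + 8))) + 19975)*(21779 - 26172) = (39*(1 + (0 + 8))/(5*(20 + 19*(0 + 8))) + 19975)*(-4393) = (39*(1 + 8)/(5*(20 + 19*8)) + 19975)*(-4393) = ((39/5)*9/(20 + 152) + 19975)*(-4393) = ((39/5)*9/172 + 19975)*(-4393) = ((39/5)*(1/172)*9 + 19975)*(-4393) = (351/860 + 19975)*(-4393) = (17178851/860)*(-4393) = -75466692443/860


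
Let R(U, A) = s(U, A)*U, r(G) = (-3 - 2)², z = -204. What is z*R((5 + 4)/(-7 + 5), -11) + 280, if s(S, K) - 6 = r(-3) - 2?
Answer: 26902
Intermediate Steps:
r(G) = 25 (r(G) = (-5)² = 25)
s(S, K) = 29 (s(S, K) = 6 + (25 - 2) = 6 + 23 = 29)
R(U, A) = 29*U
z*R((5 + 4)/(-7 + 5), -11) + 280 = -5916*(5 + 4)/(-7 + 5) + 280 = -5916*9/(-2) + 280 = -5916*9*(-½) + 280 = -5916*(-9)/2 + 280 = -204*(-261/2) + 280 = 26622 + 280 = 26902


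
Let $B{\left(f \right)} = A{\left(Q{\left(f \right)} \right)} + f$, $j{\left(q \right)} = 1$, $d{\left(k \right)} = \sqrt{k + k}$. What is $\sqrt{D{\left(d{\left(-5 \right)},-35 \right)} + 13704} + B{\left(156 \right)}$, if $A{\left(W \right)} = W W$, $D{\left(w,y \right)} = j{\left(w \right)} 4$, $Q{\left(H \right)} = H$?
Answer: $24492 + 2 \sqrt{3427} \approx 24609.0$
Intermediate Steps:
$d{\left(k \right)} = \sqrt{2} \sqrt{k}$ ($d{\left(k \right)} = \sqrt{2 k} = \sqrt{2} \sqrt{k}$)
$D{\left(w,y \right)} = 4$ ($D{\left(w,y \right)} = 1 \cdot 4 = 4$)
$A{\left(W \right)} = W^{2}$
$B{\left(f \right)} = f + f^{2}$ ($B{\left(f \right)} = f^{2} + f = f + f^{2}$)
$\sqrt{D{\left(d{\left(-5 \right)},-35 \right)} + 13704} + B{\left(156 \right)} = \sqrt{4 + 13704} + 156 \left(1 + 156\right) = \sqrt{13708} + 156 \cdot 157 = 2 \sqrt{3427} + 24492 = 24492 + 2 \sqrt{3427}$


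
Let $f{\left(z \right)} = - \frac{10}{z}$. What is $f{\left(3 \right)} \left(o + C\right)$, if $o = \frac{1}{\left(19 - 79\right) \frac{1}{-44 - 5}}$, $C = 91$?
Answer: $- \frac{5509}{18} \approx -306.06$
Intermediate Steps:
$o = \frac{49}{60}$ ($o = \frac{1}{\left(-60\right) \frac{1}{-49}} = \frac{1}{\left(-60\right) \left(- \frac{1}{49}\right)} = \frac{1}{\frac{60}{49}} = \frac{49}{60} \approx 0.81667$)
$f{\left(3 \right)} \left(o + C\right) = - \frac{10}{3} \left(\frac{49}{60} + 91\right) = \left(-10\right) \frac{1}{3} \cdot \frac{5509}{60} = \left(- \frac{10}{3}\right) \frac{5509}{60} = - \frac{5509}{18}$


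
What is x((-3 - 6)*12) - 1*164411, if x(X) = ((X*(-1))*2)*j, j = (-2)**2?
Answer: -163547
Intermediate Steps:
j = 4
x(X) = -8*X (x(X) = ((X*(-1))*2)*4 = (-X*2)*4 = -2*X*4 = -8*X)
x((-3 - 6)*12) - 1*164411 = -8*(-3 - 6)*12 - 1*164411 = -(-72)*12 - 164411 = -8*(-108) - 164411 = 864 - 164411 = -163547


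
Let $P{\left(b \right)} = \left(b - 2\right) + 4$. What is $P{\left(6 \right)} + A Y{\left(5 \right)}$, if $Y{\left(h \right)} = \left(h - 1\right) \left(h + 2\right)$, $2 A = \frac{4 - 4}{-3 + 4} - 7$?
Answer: $-90$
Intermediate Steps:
$P{\left(b \right)} = 2 + b$ ($P{\left(b \right)} = \left(-2 + b\right) + 4 = 2 + b$)
$A = - \frac{7}{2}$ ($A = \frac{\frac{4 - 4}{-3 + 4} - 7}{2} = \frac{\frac{0}{1} - 7}{2} = \frac{0 \cdot 1 - 7}{2} = \frac{0 - 7}{2} = \frac{1}{2} \left(-7\right) = - \frac{7}{2} \approx -3.5$)
$Y{\left(h \right)} = \left(-1 + h\right) \left(2 + h\right)$
$P{\left(6 \right)} + A Y{\left(5 \right)} = \left(2 + 6\right) - \frac{7 \left(-2 + 5 + 5^{2}\right)}{2} = 8 - \frac{7 \left(-2 + 5 + 25\right)}{2} = 8 - 98 = -90$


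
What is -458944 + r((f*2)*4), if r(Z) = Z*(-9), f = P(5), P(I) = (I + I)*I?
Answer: -462544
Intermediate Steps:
P(I) = 2*I² (P(I) = (2*I)*I = 2*I²)
f = 50 (f = 2*5² = 2*25 = 50)
r(Z) = -9*Z
-458944 + r((f*2)*4) = -458944 - 9*50*2*4 = -458944 - 900*4 = -458944 - 9*400 = -458944 - 3600 = -462544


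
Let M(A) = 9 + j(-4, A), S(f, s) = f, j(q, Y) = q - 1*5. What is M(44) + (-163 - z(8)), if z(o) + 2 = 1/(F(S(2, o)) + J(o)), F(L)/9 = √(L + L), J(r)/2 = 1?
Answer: -3221/20 ≈ -161.05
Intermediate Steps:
j(q, Y) = -5 + q (j(q, Y) = q - 5 = -5 + q)
J(r) = 2 (J(r) = 2*1 = 2)
F(L) = 9*√2*√L (F(L) = 9*√(L + L) = 9*√(2*L) = 9*(√2*√L) = 9*√2*√L)
M(A) = 0 (M(A) = 9 + (-5 - 4) = 9 - 9 = 0)
z(o) = -39/20 (z(o) = -2 + 1/(9*√2*√2 + 2) = -2 + 1/(18 + 2) = -2 + 1/20 = -39/20)
M(44) + (-163 - z(8)) = 0 + (-163 - 1*(-39/20)) = 0 + (-163 + 39/20) = 0 - 3221/20 = -3221/20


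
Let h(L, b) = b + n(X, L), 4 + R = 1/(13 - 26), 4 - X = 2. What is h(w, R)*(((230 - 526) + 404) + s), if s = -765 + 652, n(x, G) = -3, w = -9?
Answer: 460/13 ≈ 35.385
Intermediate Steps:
X = 2 (X = 4 - 1*2 = 4 - 2 = 2)
R = -53/13 (R = -4 + 1/(13 - 26) = -4 + 1/(-13) = -4 - 1/13 = -53/13 ≈ -4.0769)
h(L, b) = -3 + b (h(L, b) = b - 3 = -3 + b)
s = -113
h(w, R)*(((230 - 526) + 404) + s) = (-3 - 53/13)*(((230 - 526) + 404) - 113) = -92*((-296 + 404) - 113)/13 = -92*(108 - 113)/13 = -92/13*(-5) = 460/13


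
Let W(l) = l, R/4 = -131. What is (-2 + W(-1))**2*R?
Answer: -4716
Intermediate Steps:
R = -524 (R = 4*(-131) = -524)
(-2 + W(-1))**2*R = (-2 - 1)**2*(-524) = (-3)**2*(-524) = 9*(-524) = -4716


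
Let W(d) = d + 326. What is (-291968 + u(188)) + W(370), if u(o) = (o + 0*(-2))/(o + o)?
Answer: -582543/2 ≈ -2.9127e+5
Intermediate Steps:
W(d) = 326 + d
u(o) = 1/2 (u(o) = (o + 0)/((2*o)) = o*(1/(2*o)) = 1/2)
(-291968 + u(188)) + W(370) = (-291968 + 1/2) + (326 + 370) = -583935/2 + 696 = -582543/2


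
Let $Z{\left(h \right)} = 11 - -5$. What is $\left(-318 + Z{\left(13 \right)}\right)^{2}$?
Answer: $91204$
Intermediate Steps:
$Z{\left(h \right)} = 16$ ($Z{\left(h \right)} = 11 + 5 = 16$)
$\left(-318 + Z{\left(13 \right)}\right)^{2} = \left(-318 + 16\right)^{2} = \left(-302\right)^{2} = 91204$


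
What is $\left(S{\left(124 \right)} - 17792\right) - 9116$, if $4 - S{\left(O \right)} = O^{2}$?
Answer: $-42280$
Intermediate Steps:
$S{\left(O \right)} = 4 - O^{2}$
$\left(S{\left(124 \right)} - 17792\right) - 9116 = \left(\left(4 - 124^{2}\right) - 17792\right) - 9116 = \left(\left(4 - 15376\right) - 17792\right) - 9116 = \left(-15372 - 17792\right) - 9116 = -33164 - 9116 = -42280$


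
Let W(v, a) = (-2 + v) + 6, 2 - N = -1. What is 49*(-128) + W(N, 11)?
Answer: -6265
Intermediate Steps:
N = 3 (N = 2 - 1*(-1) = 2 + 1 = 3)
W(v, a) = 4 + v
49*(-128) + W(N, 11) = 49*(-128) + (4 + 3) = -6272 + 7 = -6265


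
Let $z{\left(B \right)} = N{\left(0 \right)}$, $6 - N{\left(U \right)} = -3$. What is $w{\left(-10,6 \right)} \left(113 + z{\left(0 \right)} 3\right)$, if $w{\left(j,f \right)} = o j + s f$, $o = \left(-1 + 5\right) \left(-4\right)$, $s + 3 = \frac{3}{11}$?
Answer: $\frac{221200}{11} \approx 20109.0$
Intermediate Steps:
$N{\left(U \right)} = 9$ ($N{\left(U \right)} = 6 - -3 = 6 + 3 = 9$)
$z{\left(B \right)} = 9$
$s = - \frac{30}{11}$ ($s = -3 + \frac{3}{11} = - \frac{30}{11} \approx -2.7273$)
$o = -16$ ($o = 4 \left(-4\right) = -16$)
$w{\left(j,f \right)} = - 16 j - \frac{30 f}{11}$
$w{\left(-10,6 \right)} \left(113 + z{\left(0 \right)} 3\right) = \left(\left(-16\right) \left(-10\right) - \frac{180}{11}\right) \left(113 + 9 \cdot 3\right) = \left(160 - \frac{180}{11}\right) \left(113 + 27\right) = \frac{1580}{11} \cdot 140 = \frac{221200}{11}$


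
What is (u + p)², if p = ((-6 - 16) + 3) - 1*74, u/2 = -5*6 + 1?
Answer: 22801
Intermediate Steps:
u = -58 (u = 2*(-5*6 + 1) = 2*(-30 + 1) = 2*(-29) = -58)
p = -93 (p = (-22 + 3) - 74 = -19 - 74 = -93)
(u + p)² = (-58 - 93)² = (-151)² = 22801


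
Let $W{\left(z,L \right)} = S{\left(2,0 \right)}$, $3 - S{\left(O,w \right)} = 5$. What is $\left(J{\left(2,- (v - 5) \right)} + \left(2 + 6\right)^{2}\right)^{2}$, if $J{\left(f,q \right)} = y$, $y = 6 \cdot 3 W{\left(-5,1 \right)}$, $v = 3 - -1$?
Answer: $784$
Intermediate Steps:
$S{\left(O,w \right)} = -2$ ($S{\left(O,w \right)} = 3 - 5 = -2$)
$v = 4$ ($v = 3 + 1 = 4$)
$W{\left(z,L \right)} = -2$
$y = -36$ ($y = 6 \cdot 3 \left(-2\right) = 18 \left(-2\right) = -36$)
$J{\left(f,q \right)} = -36$
$\left(J{\left(2,- (v - 5) \right)} + \left(2 + 6\right)^{2}\right)^{2} = \left(-36 + \left(2 + 6\right)^{2}\right)^{2} = \left(-36 + 8^{2}\right)^{2} = \left(-36 + 64\right)^{2} = 28^{2} = 784$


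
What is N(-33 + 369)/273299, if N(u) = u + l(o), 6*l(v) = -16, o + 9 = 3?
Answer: 1000/819897 ≈ 0.0012197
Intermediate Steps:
o = -6 (o = -9 + 3 = -6)
l(v) = -8/3 (l(v) = (1/6)*(-16) = -8/3)
N(u) = -8/3 + u (N(u) = u - 8/3 = -8/3 + u)
N(-33 + 369)/273299 = (-8/3 + (-33 + 369))/273299 = (-8/3 + 336)*(1/273299) = (1000/3)*(1/273299) = 1000/819897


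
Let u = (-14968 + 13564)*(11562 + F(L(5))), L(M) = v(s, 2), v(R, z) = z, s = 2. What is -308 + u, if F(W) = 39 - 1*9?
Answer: -16275476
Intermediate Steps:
L(M) = 2
F(W) = 30 (F(W) = 39 - 9 = 30)
u = -16275168 (u = (-14968 + 13564)*(11562 + 30) = -1404*11592 = -16275168)
-308 + u = -308 - 16275168 = -16275476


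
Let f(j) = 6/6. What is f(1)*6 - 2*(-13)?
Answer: 32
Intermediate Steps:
f(j) = 1 (f(j) = 6*(⅙) = 1)
f(1)*6 - 2*(-13) = 1*6 - 2*(-13) = 6 + 26 = 32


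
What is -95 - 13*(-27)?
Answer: 256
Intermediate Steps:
-95 - 13*(-27) = -95 + 351 = 256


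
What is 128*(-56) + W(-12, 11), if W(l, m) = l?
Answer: -7180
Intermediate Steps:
128*(-56) + W(-12, 11) = 128*(-56) - 12 = -7168 - 12 = -7180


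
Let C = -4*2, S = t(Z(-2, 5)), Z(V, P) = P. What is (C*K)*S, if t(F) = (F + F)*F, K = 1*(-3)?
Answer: 1200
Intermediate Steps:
K = -3
t(F) = 2*F² (t(F) = (2*F)*F = 2*F²)
S = 50 (S = 2*5² = 2*25 = 50)
C = -8
(C*K)*S = -8*(-3)*50 = 24*50 = 1200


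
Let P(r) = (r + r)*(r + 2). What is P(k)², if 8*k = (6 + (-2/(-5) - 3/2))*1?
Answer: 104878081/10240000 ≈ 10.242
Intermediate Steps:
k = 49/80 (k = ((6 + (-2/(-5) - 3/2))*1)/8 = ((6 + (-2*(-⅕) - 3*½))*1)/8 = ((6 + (⅖ - 3/2))*1)/8 = ((6 - 11/10)*1)/8 = ((49/10)*1)/8 = (⅛)*(49/10) = 49/80 ≈ 0.61250)
P(r) = 2*r*(2 + r) (P(r) = (2*r)*(2 + r) = 2*r*(2 + r))
P(k)² = (2*(49/80)*(2 + 49/80))² = (2*(49/80)*(209/80))² = (10241/3200)² = 104878081/10240000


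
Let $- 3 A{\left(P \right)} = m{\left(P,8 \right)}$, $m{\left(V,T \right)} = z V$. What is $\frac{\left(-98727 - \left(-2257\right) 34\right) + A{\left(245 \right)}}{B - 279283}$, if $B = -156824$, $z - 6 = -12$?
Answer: $\frac{21499}{436107} \approx 0.049298$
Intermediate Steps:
$z = -6$ ($z = 6 - 12 = -6$)
$m{\left(V,T \right)} = - 6 V$
$A{\left(P \right)} = 2 P$ ($A{\left(P \right)} = - \frac{\left(-6\right) P}{3} = 2 P$)
$\frac{\left(-98727 - \left(-2257\right) 34\right) + A{\left(245 \right)}}{B - 279283} = \frac{\left(-98727 - \left(-2257\right) 34\right) + 2 \cdot 245}{-156824 - 279283} = \frac{\left(-98727 - -76738\right) + 490}{-436107} = \left(\left(-98727 + 76738\right) + 490\right) \left(- \frac{1}{436107}\right) = \left(-21989 + 490\right) \left(- \frac{1}{436107}\right) = \left(-21499\right) \left(- \frac{1}{436107}\right) = \frac{21499}{436107}$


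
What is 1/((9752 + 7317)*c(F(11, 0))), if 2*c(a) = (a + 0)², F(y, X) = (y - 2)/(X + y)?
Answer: 242/1382589 ≈ 0.00017503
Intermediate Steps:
F(y, X) = (-2 + y)/(X + y)
c(a) = a²/2 (c(a) = (a + 0)²/2 = a²/2)
1/((9752 + 7317)*c(F(11, 0))) = 1/((9752 + 7317)*((((-2 + 11)/(0 + 11))²/2))) = 1/(17069*(((9/11)²/2))) = 1/(17069*(((½)*(81/121)))) = 1/(17069*(81/242)) = (1/17069)*(242/81) = 242/1382589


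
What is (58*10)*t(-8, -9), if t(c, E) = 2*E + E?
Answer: -15660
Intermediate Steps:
t(c, E) = 3*E
(58*10)*t(-8, -9) = (58*10)*(3*(-9)) = 580*(-27) = -15660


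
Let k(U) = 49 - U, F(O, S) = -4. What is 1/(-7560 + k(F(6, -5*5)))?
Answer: -1/7507 ≈ -0.00013321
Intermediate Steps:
1/(-7560 + k(F(6, -5*5))) = 1/(-7560 + (49 - 1*(-4))) = 1/(-7560 + (49 + 4)) = 1/(-7560 + 53) = 1/(-7507) = -1/7507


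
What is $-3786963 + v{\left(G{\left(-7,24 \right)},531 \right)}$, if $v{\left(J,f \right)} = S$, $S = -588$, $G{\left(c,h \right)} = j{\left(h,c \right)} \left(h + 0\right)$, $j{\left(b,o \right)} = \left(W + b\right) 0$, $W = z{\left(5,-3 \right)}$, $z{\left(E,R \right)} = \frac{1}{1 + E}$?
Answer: $-3787551$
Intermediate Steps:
$W = \frac{1}{6}$ ($W = \frac{1}{1 + 5} = \frac{1}{6} \approx 0.16667$)
$j{\left(b,o \right)} = 0$ ($j{\left(b,o \right)} = \left(\frac{1}{6} + b\right) 0 = 0$)
$G{\left(c,h \right)} = 0$ ($G{\left(c,h \right)} = 0 \left(h + 0\right) = 0 h = 0$)
$v{\left(J,f \right)} = -588$
$-3786963 + v{\left(G{\left(-7,24 \right)},531 \right)} = -3786963 - 588 = -3787551$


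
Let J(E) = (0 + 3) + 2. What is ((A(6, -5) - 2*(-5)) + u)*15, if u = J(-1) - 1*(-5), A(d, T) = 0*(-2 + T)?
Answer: 300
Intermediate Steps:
J(E) = 5 (J(E) = 3 + 2 = 5)
A(d, T) = 0
u = 10 (u = 5 - 1*(-5) = 5 + 5 = 10)
((A(6, -5) - 2*(-5)) + u)*15 = ((0 - 2*(-5)) + 10)*15 = ((0 + 10) + 10)*15 = (10 + 10)*15 = 20*15 = 300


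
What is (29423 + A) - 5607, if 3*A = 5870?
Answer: 77318/3 ≈ 25773.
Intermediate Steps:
A = 5870/3 (A = (1/3)*5870 = 5870/3 ≈ 1956.7)
(29423 + A) - 5607 = (29423 + 5870/3) - 5607 = 94139/3 - 5607 = 77318/3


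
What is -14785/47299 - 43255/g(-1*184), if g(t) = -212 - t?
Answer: 41744985/27028 ≈ 1544.5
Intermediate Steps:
-14785/47299 - 43255/g(-1*184) = -14785/47299 - 43255/(-212 - (-1)*184) = -14785*1/47299 - 43255/(-212 - 1*(-184)) = -14785/47299 - 43255/(-212 + 184) = -14785/47299 - 43255/(-28) = -14785/47299 - 43255*(-1/28) = -14785/47299 + 43255/28 = 41744985/27028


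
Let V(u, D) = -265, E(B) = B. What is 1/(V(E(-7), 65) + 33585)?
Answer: 1/33320 ≈ 3.0012e-5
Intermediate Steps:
1/(V(E(-7), 65) + 33585) = 1/(-265 + 33585) = 1/33320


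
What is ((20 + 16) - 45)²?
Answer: 81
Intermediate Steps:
((20 + 16) - 45)² = (36 - 45)² = (-9)² = 81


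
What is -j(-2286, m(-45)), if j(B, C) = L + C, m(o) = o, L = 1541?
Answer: -1496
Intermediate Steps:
j(B, C) = 1541 + C
-j(-2286, m(-45)) = -(1541 - 45) = -1*1496 = -1496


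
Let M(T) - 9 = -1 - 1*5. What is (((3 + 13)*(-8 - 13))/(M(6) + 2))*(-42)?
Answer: 14112/5 ≈ 2822.4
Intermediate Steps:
M(T) = 3 (M(T) = 9 + (-1 - 1*5) = 9 + (-1 - 5) = 9 - 6 = 3)
(((3 + 13)*(-8 - 13))/(M(6) + 2))*(-42) = (((3 + 13)*(-8 - 13))/(3 + 2))*(-42) = ((16*(-21))/5)*(-42) = ((⅕)*(-336))*(-42) = -336/5*(-42) = 14112/5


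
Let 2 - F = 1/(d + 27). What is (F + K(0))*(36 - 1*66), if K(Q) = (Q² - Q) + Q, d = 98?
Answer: -1494/25 ≈ -59.760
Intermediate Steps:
K(Q) = Q²
F = 249/125 (F = 2 - 1/(98 + 27) = 2 - 1/125 = 249/125 ≈ 1.9920)
(F + K(0))*(36 - 1*66) = (249/125 + 0²)*(36 - 1*66) = (249/125 + 0)*(36 - 66) = (249/125)*(-30) = -1494/25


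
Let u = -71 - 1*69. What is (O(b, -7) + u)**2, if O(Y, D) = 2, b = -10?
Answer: 19044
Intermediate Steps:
u = -140 (u = -71 - 69 = -140)
(O(b, -7) + u)**2 = (2 - 140)**2 = (-138)**2 = 19044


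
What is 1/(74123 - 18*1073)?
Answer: 1/54809 ≈ 1.8245e-5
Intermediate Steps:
1/(74123 - 18*1073) = 1/(74123 - 19314) = 1/54809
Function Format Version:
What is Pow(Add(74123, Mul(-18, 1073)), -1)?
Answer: Rational(1, 54809) ≈ 1.8245e-5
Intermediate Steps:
Pow(Add(74123, Mul(-18, 1073)), -1) = Pow(Add(74123, -19314), -1) = Pow(54809, -1) = Rational(1, 54809)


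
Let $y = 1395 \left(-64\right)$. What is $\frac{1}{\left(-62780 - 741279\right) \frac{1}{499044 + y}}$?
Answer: $- \frac{409764}{804059} \approx -0.50962$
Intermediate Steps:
$y = -89280$
$\frac{1}{\left(-62780 - 741279\right) \frac{1}{499044 + y}} = \frac{1}{\left(-62780 - 741279\right) \frac{1}{499044 - 89280}} = \frac{1}{\left(-62780 + \left(-2184635 + 1443356\right)\right) \frac{1}{409764}} = \frac{1}{\left(-62780 - 741279\right) \frac{1}{409764}} = \frac{1}{\left(-804059\right) \frac{1}{409764}} = \frac{1}{- \frac{804059}{409764}} = - \frac{409764}{804059}$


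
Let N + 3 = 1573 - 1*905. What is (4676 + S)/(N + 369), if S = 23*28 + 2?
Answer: 2661/517 ≈ 5.1470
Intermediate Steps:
N = 665 (N = -3 + (1573 - 1*905) = -3 + (1573 - 905) = -3 + 668 = 665)
S = 646 (S = 644 + 2 = 646)
(4676 + S)/(N + 369) = (4676 + 646)/(665 + 369) = 5322/1034 = 5322*(1/1034) = 2661/517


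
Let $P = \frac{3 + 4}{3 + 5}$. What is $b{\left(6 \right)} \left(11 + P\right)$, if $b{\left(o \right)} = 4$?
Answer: $\frac{95}{2} \approx 47.5$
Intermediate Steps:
$P = \frac{7}{8} \approx 0.875$
$b{\left(6 \right)} \left(11 + P\right) = 4 \left(11 + \frac{7}{8}\right) = 4 \cdot \frac{95}{8} = \frac{95}{2}$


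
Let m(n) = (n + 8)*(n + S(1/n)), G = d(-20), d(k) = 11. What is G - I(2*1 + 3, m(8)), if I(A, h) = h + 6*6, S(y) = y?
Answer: -155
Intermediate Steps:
G = 11
m(n) = (8 + n)*(n + 1/n) (m(n) = (n + 8)*(n + 1/n) = (8 + n)*(n + 1/n))
I(A, h) = 36 + h (I(A, h) = h + 36 = 36 + h)
G - I(2*1 + 3, m(8)) = 11 - (36 + (1 + 8² + 8*8 + 8/8)) = 11 - (36 + (1 + 64 + 64 + 8*(⅛))) = 11 - (36 + (1 + 64 + 64 + 1)) = 11 - (36 + 130) = 11 - 1*166 = 11 - 166 = -155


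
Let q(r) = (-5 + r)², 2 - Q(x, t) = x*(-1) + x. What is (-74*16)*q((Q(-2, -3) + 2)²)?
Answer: -143264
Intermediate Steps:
Q(x, t) = 2 (Q(x, t) = 2 - (x*(-1) + x) = 2 - (-x + x) = 2 - 1*0 = 2 + 0 = 2)
(-74*16)*q((Q(-2, -3) + 2)²) = (-74*16)*(-5 + (2 + 2)²)² = -1184*(-5 + 4²)² = -1184*(-5 + 16)² = -1184*11² = -1184*121 = -143264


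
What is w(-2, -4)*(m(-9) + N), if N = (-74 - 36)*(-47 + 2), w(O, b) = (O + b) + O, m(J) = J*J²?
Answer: -33768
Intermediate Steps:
m(J) = J³
w(O, b) = b + 2*O
N = 4950 (N = -110*(-45) = 4950)
w(-2, -4)*(m(-9) + N) = (-4 + 2*(-2))*((-9)³ + 4950) = (-4 - 4)*(-729 + 4950) = -8*4221 = -33768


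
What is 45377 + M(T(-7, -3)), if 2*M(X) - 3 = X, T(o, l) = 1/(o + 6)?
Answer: 45378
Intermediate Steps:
T(o, l) = 1/(6 + o)
M(X) = 3/2 + X/2
45377 + M(T(-7, -3)) = 45377 + (3/2 + 1/(2*(6 - 7))) = 45377 + (3/2 + (½)/(-1)) = 45377 + (3/2 + (½)*(-1)) = 45377 + (3/2 - ½) = 45377 + 1 = 45378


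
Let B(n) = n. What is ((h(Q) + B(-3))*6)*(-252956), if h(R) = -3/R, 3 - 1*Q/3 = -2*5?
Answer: 60709440/13 ≈ 4.6700e+6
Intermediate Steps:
Q = 39 (Q = 9 - (-6)*5 = 9 - 3*(-10) = 9 + 30 = 39)
((h(Q) + B(-3))*6)*(-252956) = ((-3/39 - 3)*6)*(-252956) = ((-3*1/39 - 3)*6)*(-252956) = ((-1/13 - 3)*6)*(-252956) = -40/13*6*(-252956) = -240/13*(-252956) = 60709440/13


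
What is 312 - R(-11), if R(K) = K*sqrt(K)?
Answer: 312 + 11*I*sqrt(11) ≈ 312.0 + 36.483*I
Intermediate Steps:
R(K) = K**(3/2)
312 - R(-11) = 312 - (-11)**(3/2) = 312 - (-11)*I*sqrt(11) = 312 + 11*I*sqrt(11)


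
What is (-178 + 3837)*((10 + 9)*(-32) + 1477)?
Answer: 3179671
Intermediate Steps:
(-178 + 3837)*((10 + 9)*(-32) + 1477) = 3659*(19*(-32) + 1477) = 3659*(-608 + 1477) = 3659*869 = 3179671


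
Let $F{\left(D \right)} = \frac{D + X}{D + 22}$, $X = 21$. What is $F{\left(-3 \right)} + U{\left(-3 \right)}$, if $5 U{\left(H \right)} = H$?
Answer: $\frac{33}{95} \approx 0.34737$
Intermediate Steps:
$U{\left(H \right)} = \frac{H}{5}$
$F{\left(D \right)} = \frac{21 + D}{22 + D}$ ($F{\left(D \right)} = \frac{D + 21}{D + 22} = \frac{21 + D}{22 + D}$)
$F{\left(-3 \right)} + U{\left(-3 \right)} = \frac{21 - 3}{22 - 3} + \frac{1}{5} \left(-3\right) = \frac{1}{19} \cdot 18 - \frac{3}{5} = \frac{18}{19} - \frac{3}{5} = \frac{33}{95}$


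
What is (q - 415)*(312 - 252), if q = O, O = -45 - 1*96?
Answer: -33360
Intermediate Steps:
O = -141 (O = -45 - 96 = -141)
q = -141
(q - 415)*(312 - 252) = (-141 - 415)*(312 - 252) = -556*60 = -33360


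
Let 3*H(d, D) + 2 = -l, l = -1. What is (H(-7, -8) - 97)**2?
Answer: 85264/9 ≈ 9473.8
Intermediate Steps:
H(d, D) = -1/3 (H(d, D) = -2/3 + (-1*(-1))/3 = -2/3 + (1/3)*1 = -2/3 + 1/3 = -1/3)
(H(-7, -8) - 97)**2 = (-1/3 - 97)**2 = (-292/3)**2 = 85264/9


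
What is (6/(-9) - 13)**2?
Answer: 1681/9 ≈ 186.78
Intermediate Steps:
(6/(-9) - 13)**2 = (6*(-1/9) - 13)**2 = (-2/3 - 13)**2 = (-41/3)**2 = 1681/9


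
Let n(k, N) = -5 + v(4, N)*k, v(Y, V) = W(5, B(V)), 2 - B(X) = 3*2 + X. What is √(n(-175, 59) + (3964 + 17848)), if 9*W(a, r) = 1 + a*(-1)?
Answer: √196963/3 ≈ 147.94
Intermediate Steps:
B(X) = -4 - X (B(X) = 2 - (3*2 + X) = 2 - (6 + X) = 2 + (-6 - X) = -4 - X)
W(a, r) = ⅑ - a/9 (W(a, r) = (1 + a*(-1))/9 = (1 - a)/9 = ⅑ - a/9)
v(Y, V) = -4/9 (v(Y, V) = ⅑ - ⅑*5 = ⅑ - 5/9 = -4/9)
n(k, N) = -5 - 4*k/9
√(n(-175, 59) + (3964 + 17848)) = √((-5 - 4/9*(-175)) + (3964 + 17848)) = √((-5 + 700/9) + 21812) = √(655/9 + 21812) = √(196963/9) = √196963/3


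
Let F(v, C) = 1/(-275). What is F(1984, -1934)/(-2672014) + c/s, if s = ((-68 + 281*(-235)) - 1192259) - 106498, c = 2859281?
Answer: -210101068566699/100290438271100 ≈ -2.0949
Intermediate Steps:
F(v, C) = -1/275
s = -1364860 (s = ((-68 - 66035) - 1192259) - 106498 = (-66103 - 1192259) - 106498 = -1258362 - 106498 = -1364860)
F(1984, -1934)/(-2672014) + c/s = -1/275/(-2672014) + 2859281/(-1364860) = -1/275*(-1/2672014) + 2859281*(-1/1364860) = 1/734803850 - 2859281/1364860 = -210101068566699/100290438271100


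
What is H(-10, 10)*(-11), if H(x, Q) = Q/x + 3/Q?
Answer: 77/10 ≈ 7.7000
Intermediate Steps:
H(x, Q) = 3/Q + Q/x
H(-10, 10)*(-11) = (3/10 + 10/(-10))*(-11) = (3*(⅒) + 10*(-⅒))*(-11) = (3/10 - 1)*(-11) = -7/10*(-11) = 77/10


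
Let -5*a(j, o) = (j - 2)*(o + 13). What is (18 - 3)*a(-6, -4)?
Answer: 216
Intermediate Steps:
a(j, o) = -(-2 + j)*(13 + o)/5 (a(j, o) = -(j - 2)*(o + 13)/5 = -(-2 + j)*(13 + o)/5)
(18 - 3)*a(-6, -4) = (18 - 3)*(26/5 - 13/5*(-6) + (⅖)*(-4) - ⅕*(-6)*(-4)) = 15*(26/5 + 78/5 - 8/5 - 24/5) = 15*(72/5) = 216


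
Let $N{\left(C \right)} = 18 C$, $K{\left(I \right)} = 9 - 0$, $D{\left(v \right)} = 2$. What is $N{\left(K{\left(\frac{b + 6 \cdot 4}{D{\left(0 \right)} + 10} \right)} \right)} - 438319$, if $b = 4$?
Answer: $-438157$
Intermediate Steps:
$K{\left(I \right)} = 9$ ($K{\left(I \right)} = 9 + 0 = 9$)
$N{\left(K{\left(\frac{b + 6 \cdot 4}{D{\left(0 \right)} + 10} \right)} \right)} - 438319 = 18 \cdot 9 - 438319 = 162 - 438319 = -438157$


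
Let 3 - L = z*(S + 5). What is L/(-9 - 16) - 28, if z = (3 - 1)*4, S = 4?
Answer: -631/25 ≈ -25.240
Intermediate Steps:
z = 8 (z = 2*4 = 8)
L = -69 (L = 3 - 8*(4 + 5) = 3 - 8*9 = 3 - 1*72 = 3 - 72 = -69)
L/(-9 - 16) - 28 = -69/(-9 - 16) - 28 = -69/(-25) - 28 = -1/25*(-69) - 28 = 69/25 - 28 = -631/25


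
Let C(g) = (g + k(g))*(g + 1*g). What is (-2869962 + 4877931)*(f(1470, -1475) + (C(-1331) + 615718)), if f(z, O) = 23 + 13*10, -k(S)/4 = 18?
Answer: 8735984385633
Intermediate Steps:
k(S) = -72 (k(S) = -4*18 = -72)
f(z, O) = 153 (f(z, O) = 23 + 130 = 153)
C(g) = 2*g*(-72 + g) (C(g) = (g - 72)*(g + 1*g) = (-72 + g)*(g + g) = (-72 + g)*(2*g) = 2*g*(-72 + g))
(-2869962 + 4877931)*(f(1470, -1475) + (C(-1331) + 615718)) = (-2869962 + 4877931)*(153 + (2*(-1331)*(-72 - 1331) + 615718)) = 2007969*(153 + (2*(-1331)*(-1403) + 615718)) = 2007969*(153 + (3734786 + 615718)) = 2007969*(153 + 4350504) = 2007969*4350657 = 8735984385633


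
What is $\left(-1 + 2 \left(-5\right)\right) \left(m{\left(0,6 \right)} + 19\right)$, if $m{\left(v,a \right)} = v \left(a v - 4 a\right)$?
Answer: $-209$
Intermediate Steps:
$m{\left(v,a \right)} = v \left(- 4 a + a v\right)$
$\left(-1 + 2 \left(-5\right)\right) \left(m{\left(0,6 \right)} + 19\right) = \left(-1 + 2 \left(-5\right)\right) \left(6 \cdot 0 \left(-4 + 0\right) + 19\right) = \left(-1 - 10\right) \left(6 \cdot 0 \left(-4\right) + 19\right) = - 11 \left(0 + 19\right) = \left(-11\right) 19 = -209$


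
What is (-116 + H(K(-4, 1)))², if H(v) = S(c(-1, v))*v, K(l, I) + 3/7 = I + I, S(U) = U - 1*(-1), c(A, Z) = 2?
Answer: 606841/49 ≈ 12385.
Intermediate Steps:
S(U) = 1 + U (S(U) = U + 1 = 1 + U)
K(l, I) = -3/7 + 2*I (K(l, I) = -3/7 + (I + I) = -3/7 + 2*I)
H(v) = 3*v (H(v) = (1 + 2)*v = 3*v)
(-116 + H(K(-4, 1)))² = (-116 + 3*(-3/7 + 2*1))² = (-116 + 3*(-3/7 + 2))² = (-116 + 3*(11/7))² = (-116 + 33/7)² = (-779/7)² = 606841/49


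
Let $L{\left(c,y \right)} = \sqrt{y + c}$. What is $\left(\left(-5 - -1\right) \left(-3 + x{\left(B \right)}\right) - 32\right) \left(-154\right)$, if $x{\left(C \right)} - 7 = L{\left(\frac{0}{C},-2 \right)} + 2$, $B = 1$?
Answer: $8624 + 616 i \sqrt{2} \approx 8624.0 + 871.16 i$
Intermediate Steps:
$L{\left(c,y \right)} = \sqrt{c + y}$
$x{\left(C \right)} = 9 + i \sqrt{2}$ ($x{\left(C \right)} = 7 + \left(\sqrt{\frac{0}{C} - 2} + 2\right) = 7 + \left(\sqrt{0 - 2} + 2\right) = 7 + \left(\sqrt{-2} + 2\right) = 7 + \left(i \sqrt{2} + 2\right) = 7 + \left(2 + i \sqrt{2}\right) = 9 + i \sqrt{2}$)
$\left(\left(-5 - -1\right) \left(-3 + x{\left(B \right)}\right) - 32\right) \left(-154\right) = \left(\left(-5 - -1\right) \left(-3 + \left(9 + i \sqrt{2}\right)\right) - 32\right) \left(-154\right) = \left(\left(-5 + 1\right) \left(6 + i \sqrt{2}\right) - 32\right) \left(-154\right) = \left(- 4 \left(6 + i \sqrt{2}\right) - 32\right) \left(-154\right) = \left(\left(-24 - 4 i \sqrt{2}\right) - 32\right) \left(-154\right) = \left(-56 - 4 i \sqrt{2}\right) \left(-154\right) = 8624 + 616 i \sqrt{2}$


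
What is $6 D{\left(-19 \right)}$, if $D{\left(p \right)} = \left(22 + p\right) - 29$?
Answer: $-156$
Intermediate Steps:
$D{\left(p \right)} = -7 + p$
$6 D{\left(-19 \right)} = 6 \left(-7 - 19\right) = 6 \left(-26\right) = -156$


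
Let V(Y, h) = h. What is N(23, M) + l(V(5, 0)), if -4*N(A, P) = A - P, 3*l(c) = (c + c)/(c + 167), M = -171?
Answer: -97/2 ≈ -48.500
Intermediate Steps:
l(c) = 2*c/(3*(167 + c)) (l(c) = ((c + c)/(c + 167))/3 = ((2*c)/(167 + c))/3 = (2*c/(167 + c))/3 = 2*c/(3*(167 + c)))
N(A, P) = -A/4 + P/4 (N(A, P) = -(A - P)/4 = -A/4 + P/4)
N(23, M) + l(V(5, 0)) = (-¼*23 + (¼)*(-171)) + (⅔)*0/(167 + 0) = (-23/4 - 171/4) + (⅔)*0/167 = -97/2 + (⅔)*0*(1/167) = -97/2 + 0 = -97/2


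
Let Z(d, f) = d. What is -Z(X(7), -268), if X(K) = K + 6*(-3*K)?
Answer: 119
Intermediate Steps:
X(K) = -17*K (X(K) = K - 18*K = -17*K)
-Z(X(7), -268) = -(-17)*7 = -1*(-119) = 119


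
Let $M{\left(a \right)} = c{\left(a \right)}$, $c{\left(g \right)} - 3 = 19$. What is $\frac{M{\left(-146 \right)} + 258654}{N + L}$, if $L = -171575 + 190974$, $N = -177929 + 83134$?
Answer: $- \frac{64669}{18849} \approx -3.4309$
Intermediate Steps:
$c{\left(g \right)} = 22$ ($c{\left(g \right)} = 3 + 19 = 22$)
$M{\left(a \right)} = 22$
$N = -94795$
$L = 19399$
$\frac{M{\left(-146 \right)} + 258654}{N + L} = \frac{22 + 258654}{-94795 + 19399} = \frac{258676}{-75396} = 258676 \left(- \frac{1}{75396}\right) = - \frac{64669}{18849}$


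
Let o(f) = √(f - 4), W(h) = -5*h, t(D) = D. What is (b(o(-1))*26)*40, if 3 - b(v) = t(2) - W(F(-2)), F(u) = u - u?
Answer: 1040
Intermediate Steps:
F(u) = 0
o(f) = √(-4 + f)
b(v) = 1 (b(v) = 3 - (2 - (-5)*0) = 3 - (2 - 1*0) = 3 - (2 + 0) = 3 - 1*2 = 3 - 2 = 1)
(b(o(-1))*26)*40 = (1*26)*40 = 26*40 = 1040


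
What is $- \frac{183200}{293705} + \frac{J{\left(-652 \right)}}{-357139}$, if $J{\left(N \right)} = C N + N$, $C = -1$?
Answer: $- \frac{36640}{58741} \approx -0.62376$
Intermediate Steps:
$J{\left(N \right)} = 0$ ($J{\left(N \right)} = - N + N = 0$)
$- \frac{183200}{293705} + \frac{J{\left(-652 \right)}}{-357139} = - \frac{183200}{293705} + \frac{0}{-357139} = \left(-183200\right) \frac{1}{293705} + 0 \left(- \frac{1}{357139}\right) = - \frac{36640}{58741} + 0 = - \frac{36640}{58741}$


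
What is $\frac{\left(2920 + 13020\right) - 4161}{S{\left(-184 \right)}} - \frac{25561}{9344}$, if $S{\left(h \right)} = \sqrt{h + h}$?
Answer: $- \frac{25561}{9344} - \frac{11779 i \sqrt{23}}{92} \approx -2.7356 - 614.02 i$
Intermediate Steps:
$S{\left(h \right)} = \sqrt{2} \sqrt{h}$ ($S{\left(h \right)} = \sqrt{2 h} = \sqrt{2} \sqrt{h}$)
$\frac{\left(2920 + 13020\right) - 4161}{S{\left(-184 \right)}} - \frac{25561}{9344} = \frac{\left(2920 + 13020\right) - 4161}{\sqrt{2} \sqrt{-184}} - \frac{25561}{9344} = \frac{15940 - 4161}{\sqrt{2} \cdot 2 i \sqrt{46}} - \frac{25561}{9344} = \frac{11779}{4 i \sqrt{23}} - \frac{25561}{9344} = 11779 \left(- \frac{i \sqrt{23}}{92}\right) - \frac{25561}{9344} = - \frac{11779 i \sqrt{23}}{92} - \frac{25561}{9344} = - \frac{25561}{9344} - \frac{11779 i \sqrt{23}}{92}$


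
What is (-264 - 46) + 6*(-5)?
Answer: -340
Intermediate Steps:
(-264 - 46) + 6*(-5) = -310 - 30 = -340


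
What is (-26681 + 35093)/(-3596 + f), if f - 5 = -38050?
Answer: -8412/41641 ≈ -0.20201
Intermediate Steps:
f = -38045 (f = 5 - 38050 = -38045)
(-26681 + 35093)/(-3596 + f) = (-26681 + 35093)/(-3596 - 38045) = 8412/(-41641) = 8412*(-1/41641) = -8412/41641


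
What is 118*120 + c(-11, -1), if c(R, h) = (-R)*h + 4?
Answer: 14153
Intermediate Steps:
c(R, h) = 4 - R*h (c(R, h) = -R*h + 4 = 4 - R*h)
118*120 + c(-11, -1) = 118*120 + (4 - 1*(-11)*(-1)) = 14160 + (4 - 11) = 14160 - 7 = 14153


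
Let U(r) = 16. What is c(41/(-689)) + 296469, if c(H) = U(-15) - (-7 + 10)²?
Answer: 296476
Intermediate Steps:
c(H) = 7 (c(H) = 16 - (-7 + 10)² = 16 - 1*3² = 16 - 1*9 = 16 - 9 = 7)
c(41/(-689)) + 296469 = 7 + 296469 = 296476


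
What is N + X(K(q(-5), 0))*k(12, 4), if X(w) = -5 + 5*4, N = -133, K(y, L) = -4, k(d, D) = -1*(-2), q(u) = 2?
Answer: -103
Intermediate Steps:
k(d, D) = 2
X(w) = 15 (X(w) = -5 + 20 = 15)
N + X(K(q(-5), 0))*k(12, 4) = -133 + 15*2 = -133 + 30 = -103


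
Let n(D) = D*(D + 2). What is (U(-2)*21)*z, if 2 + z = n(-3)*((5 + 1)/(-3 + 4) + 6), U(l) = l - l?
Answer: 0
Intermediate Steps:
U(l) = 0
n(D) = D*(2 + D)
z = 34 (z = -2 + (-3*(2 - 3))*((5 + 1)/(-3 + 4) + 6) = -2 + (-3*(-1))*(6/1 + 6) = -2 + 3*(6*1 + 6) = -2 + 3*(6 + 6) = -2 + 3*12 = -2 + 36 = 34)
(U(-2)*21)*z = (0*21)*34 = 0*34 = 0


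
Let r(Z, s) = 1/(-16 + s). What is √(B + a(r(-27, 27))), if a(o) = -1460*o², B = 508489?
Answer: √61525709/11 ≈ 713.08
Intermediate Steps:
√(B + a(r(-27, 27))) = √(508489 - 1460/(-16 + 27)²) = √(508489 - 1460*(1/11)²) = √(508489 - 1460*1/121) = √(508489 - 1460/121) = √(61525709/121) = √61525709/11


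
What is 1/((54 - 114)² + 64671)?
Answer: 1/68271 ≈ 1.4648e-5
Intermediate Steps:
1/((54 - 114)² + 64671) = 1/((-60)² + 64671) = 1/(3600 + 64671) = 1/68271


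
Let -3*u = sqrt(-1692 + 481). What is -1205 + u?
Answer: -1205 - I*sqrt(1211)/3 ≈ -1205.0 - 11.6*I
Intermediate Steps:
u = -I*sqrt(1211)/3 (u = -sqrt(-1692 + 481)/3 = -I*sqrt(1211)/3 ≈ -11.6*I)
-1205 + u = -1205 - I*sqrt(1211)/3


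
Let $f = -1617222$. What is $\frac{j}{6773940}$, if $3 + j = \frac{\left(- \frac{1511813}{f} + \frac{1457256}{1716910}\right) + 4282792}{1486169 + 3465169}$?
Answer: $- \frac{638093703452796343}{2024525535287887617476400} \approx -3.1518 \cdot 10^{-7}$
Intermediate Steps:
$j = - \frac{638093703452796343}{298869717666216060}$ ($j = -3 + \frac{\left(- \frac{1511813}{-1617222} + \frac{1457256}{1716910}\right) + 4282792}{1486169 + 3465169} = -3 + \frac{\left(\left(-1511813\right) \left(- \frac{1}{1617222}\right) + 1457256 \cdot \frac{1}{1716910}\right) + 4282792}{4951338} = -3 + \left(\left(\frac{65731}{70314} + \frac{728628}{858455}\right) + 4282792\right) \frac{1}{4951338} = -3 + \left(\frac{107659854797}{60361404870} + 4282792\right) \frac{1}{4951338} = -3 + \frac{258515449545851837}{60361404870} \cdot \frac{1}{4951338} = -3 + \frac{258515449545851837}{298869717666216060} = - \frac{638093703452796343}{298869717666216060} \approx -2.135$)
$\frac{j}{6773940} = - \frac{638093703452796343}{298869717666216060 \cdot 6773940} = \left(- \frac{638093703452796343}{298869717666216060}\right) \frac{1}{6773940} = - \frac{638093703452796343}{2024525535287887617476400}$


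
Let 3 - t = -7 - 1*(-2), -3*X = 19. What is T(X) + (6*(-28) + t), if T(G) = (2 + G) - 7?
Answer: -514/3 ≈ -171.33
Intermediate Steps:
X = -19/3 (X = -⅓*19 = -19/3 ≈ -6.3333)
t = 8 (t = 3 - (-7 - 1*(-2)) = 3 - (-7 + 2) = 3 - 1*(-5) = 3 + 5 = 8)
T(G) = -5 + G
T(X) + (6*(-28) + t) = (-5 - 19/3) + (6*(-28) + 8) = -34/3 + (-168 + 8) = -34/3 - 160 = -514/3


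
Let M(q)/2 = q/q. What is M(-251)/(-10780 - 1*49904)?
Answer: -1/30342 ≈ -3.2958e-5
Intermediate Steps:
M(q) = 2 (M(q) = 2*(q/q) = 2*1 = 2)
M(-251)/(-10780 - 1*49904) = 2/(-10780 - 1*49904) = 2/(-10780 - 49904) = 2/(-60684) = 2*(-1/60684) = -1/30342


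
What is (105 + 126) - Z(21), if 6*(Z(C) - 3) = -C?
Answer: 463/2 ≈ 231.50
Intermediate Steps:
Z(C) = 3 - C/6 (Z(C) = 3 + (-C)/6 = 3 - C/6)
(105 + 126) - Z(21) = (105 + 126) - (3 - 1/6*21) = 231 - (3 - 7/2) = 231 - 1*(-1/2) = 231 + 1/2 = 463/2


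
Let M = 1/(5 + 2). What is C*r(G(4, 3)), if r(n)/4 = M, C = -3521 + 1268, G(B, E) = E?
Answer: -9012/7 ≈ -1287.4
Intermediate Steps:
M = ⅐ (M = 1/7 = ⅐ ≈ 0.14286)
C = -2253
r(n) = 4/7 (r(n) = 4*(⅐) = 4/7)
C*r(G(4, 3)) = -2253*4/7 = -9012/7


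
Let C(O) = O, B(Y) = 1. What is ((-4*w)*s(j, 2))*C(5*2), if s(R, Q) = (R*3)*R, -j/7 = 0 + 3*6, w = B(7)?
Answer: -1905120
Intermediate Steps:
w = 1
j = -126 (j = -7*(0 + 3*6) = -7*(0 + 18) = -7*18 = -126)
s(R, Q) = 3*R² (s(R, Q) = (3*R)*R = 3*R²)
((-4*w)*s(j, 2))*C(5*2) = ((-4*1)*(3*(-126)²))*(5*2) = -12*15876*10 = -4*47628*10 = -190512*10 = -1905120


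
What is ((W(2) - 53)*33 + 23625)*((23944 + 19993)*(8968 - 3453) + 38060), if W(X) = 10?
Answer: 5381637756690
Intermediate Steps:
((W(2) - 53)*33 + 23625)*((23944 + 19993)*(8968 - 3453) + 38060) = ((10 - 53)*33 + 23625)*((23944 + 19993)*(8968 - 3453) + 38060) = (-43*33 + 23625)*(43937*5515 + 38060) = (-1419 + 23625)*(242312555 + 38060) = 22206*242350615 = 5381637756690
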